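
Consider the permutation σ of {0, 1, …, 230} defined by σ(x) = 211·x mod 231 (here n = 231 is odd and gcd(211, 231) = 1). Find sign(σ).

-1

Orbit of 148 under x↦211x: [148, 43, 64, 106, 190, 127, 1]… (length divides ord_231(211)).
42 cycles of lengths [10, 10, 10, 10, 10, 10, 10, 10, 10, 10, 10, 10, 10, 10, 10, 10, 10, 10, 10, 10, 10, 1, 1, 1, 1, 1, 1, 1, 1, 1, 1, 1, 1, 1, 1, 1, 1, 1, 1, 1, 1, 1].
42 cycles on 231: each ℓ→(−1)^(ℓ−1), product (−1)^189 = -1.
The Jacobi symbol (211|231) = -1 (Zolotarev) agrees.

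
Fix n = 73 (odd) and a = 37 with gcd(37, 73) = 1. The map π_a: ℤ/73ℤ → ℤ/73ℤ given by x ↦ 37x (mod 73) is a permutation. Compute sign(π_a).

+1

Orbit of 55 under x↦37x: [55, 64, 32, 16, 8, 4, 2]… (length divides ord_73(37)).
π_37 has 9 disjoint cycles with lengths [9, 9, 9, 9, 9, 9, 9, 9, 1] on {0,…,72}.
Σ(ℓ_i−1) = 73−9 = 64; sign = (−1)^64 = +1.
Check: (37/73) = +1 by Zolotarev.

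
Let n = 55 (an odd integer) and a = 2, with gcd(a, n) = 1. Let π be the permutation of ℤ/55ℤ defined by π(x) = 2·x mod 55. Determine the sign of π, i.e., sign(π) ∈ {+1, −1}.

Orbit of 31 under x↦2x: [31, 7, 14, 28, 1, 2, 4]… (length divides ord_55(2)).
5 cycles of lengths [20, 20, 10, 4, 1].
55 − 5 = 50 transpositions; sign(π) = (−1)^50 = +1.
Zolotarev: (2|55) = +1, matching the cycle-count sign.

+1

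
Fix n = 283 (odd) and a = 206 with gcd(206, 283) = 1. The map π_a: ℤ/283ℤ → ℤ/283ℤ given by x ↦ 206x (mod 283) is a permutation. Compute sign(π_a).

-1

Orbit of 216 under x↦206x: [216, 65, 89, 222, 169, 5, 181]… (length divides ord_283(206)).
2 cycles of lengths [282, 1].
With 2 cycles on 283 points, sign = (−1)^{283−2} = -1.
Zolotarev: (206|283) = -1, matching the cycle-count sign.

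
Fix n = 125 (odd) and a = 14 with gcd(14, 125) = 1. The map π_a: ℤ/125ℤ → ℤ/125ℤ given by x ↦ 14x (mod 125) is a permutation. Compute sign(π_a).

Orbit of 121 under x↦14x: [121, 69, 91, 24, 86, 79, 106]… (length divides ord_125(14)).
Decompose π into cycles: lengths [50, 50, 10, 10, 2, 2, 1] (7 cycles, including the fixed point 0).
Σ(ℓ_i−1) = 125−7 = 118; sign = (−1)^118 = +1.

+1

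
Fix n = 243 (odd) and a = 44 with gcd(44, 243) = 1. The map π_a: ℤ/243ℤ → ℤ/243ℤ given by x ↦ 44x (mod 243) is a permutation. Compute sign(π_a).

Trace 71: π^k(71) = [71, 208, 161, 37, 170, 190, 98] for k=0..6.
The orbit structure of x ↦ 44x mod 243: 14 orbits of sizes [54, 54, 54, 18, 18, 18, 6, 6, 6, 2, 2, 2, 2, 1].
14 cycles on 243: each ℓ→(−1)^(ℓ−1), product (−1)^229 = -1.

-1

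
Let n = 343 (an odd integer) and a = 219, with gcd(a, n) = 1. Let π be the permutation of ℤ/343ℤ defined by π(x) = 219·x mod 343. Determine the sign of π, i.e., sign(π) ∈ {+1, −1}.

Orbit of 176 under x↦219x: [176, 128, 249, 337, 58, 11, 8]… (length divides ord_343(219)).
7 cycles of lengths [147, 147, 21, 21, 3, 3, 1].
7 cycles on 343: each ℓ→(−1)^(ℓ−1), product (−1)^336 = +1.
Zolotarev: (219|343) = +1, matching the cycle-count sign.

+1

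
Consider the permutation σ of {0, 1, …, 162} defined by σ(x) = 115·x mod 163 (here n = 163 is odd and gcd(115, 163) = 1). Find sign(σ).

Start at x=77: 77 → 53 → 64 → 25 → 104 → 61 → 6 → … (one orbit).
Cycle type of π: 27×6 + 1; total 7 cycles.
n − c = 163 − 7 = 156; sign = (−1)^156 = +1.
Zolotarev: (115|163) = +1, matching the cycle-count sign.

+1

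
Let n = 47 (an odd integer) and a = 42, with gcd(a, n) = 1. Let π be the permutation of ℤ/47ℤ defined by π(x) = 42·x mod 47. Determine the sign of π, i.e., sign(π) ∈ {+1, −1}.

Orbit of 2 under x↦42x: [2, 37, 3, 32, 28, 1, 42]… (length divides ord_47(42)).
3 cycles of lengths [23, 23, 1].
47 − 3 = 44 transpositions; sign(π) = (−1)^44 = +1.
The Jacobi symbol (42|47) = +1 (Zolotarev) agrees.

+1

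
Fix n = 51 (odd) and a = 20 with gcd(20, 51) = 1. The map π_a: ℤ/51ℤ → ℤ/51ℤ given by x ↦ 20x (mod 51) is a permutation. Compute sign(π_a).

+1

Start at x=20: 20 → 43 → 44 → 13 → 5 → 49 → 11 → … (one orbit).
5 cycles of lengths [16, 16, 16, 2, 1].
5 cycles on 51: each ℓ→(−1)^(ℓ−1), product (−1)^46 = +1.
Zolotarev: (20|51) = +1, matching the cycle-count sign.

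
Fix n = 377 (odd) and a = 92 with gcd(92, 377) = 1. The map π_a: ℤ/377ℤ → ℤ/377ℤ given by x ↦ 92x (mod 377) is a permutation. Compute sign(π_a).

+1

Trace 92: π^k(92) = [92, 170, 183, 248, 196, 313, 144] for k=0..6.
π_92 has 39 disjoint cycles with lengths [14, 14, 14, 14, 14, 14, 14, 14, 14, 14, 14, 14, 14, 14, 14, 14, 14, 14, 14, 14, 14, 14, 14, 14, 14, 14, 1, 1, 1, 1, 1, 1, 1, 1, 1, 1, 1, 1, 1] on {0,…,376}.
With 39 cycles on 377 points, sign = (−1)^{377−39} = +1.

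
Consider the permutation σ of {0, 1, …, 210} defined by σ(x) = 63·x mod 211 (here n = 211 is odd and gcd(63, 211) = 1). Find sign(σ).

-1

Trace 67: π^k(67) = [67, 1, 63, 171, 12, 123, 153] for k=0..6.
Decompose π into cycles: lengths [14, 14, 14, 14, 14, 14, 14, 14, 14, 14, 14, 14, 14, 14, 14, 1] (16 cycles, including the fixed point 0).
n − c = 211 − 16 = 195; sign = (−1)^195 = -1.
Check: (63/211) = -1 by Zolotarev.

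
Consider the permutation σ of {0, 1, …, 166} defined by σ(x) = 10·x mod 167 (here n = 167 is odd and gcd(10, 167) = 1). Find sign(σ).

-1

Start at x=1: 1 → 10 → 100 → 165 → 147 → 134 → 4 → … (one orbit).
The orbit structure of x ↦ 10x mod 167: 2 orbits of sizes [166, 1].
2 cycles on 167: each ℓ→(−1)^(ℓ−1), product (−1)^165 = -1.
The Jacobi symbol (10|167) = -1 (Zolotarev) agrees.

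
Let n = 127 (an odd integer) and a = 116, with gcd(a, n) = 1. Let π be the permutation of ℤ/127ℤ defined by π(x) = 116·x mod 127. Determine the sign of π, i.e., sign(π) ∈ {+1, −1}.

Start at x=20: 20 → 34 → 7 → 50 → 85 → 81 → 125 → … (one orbit).
Cycle type of π: 126 + 1; total 2 cycles.
2 cycles on 127: each ℓ→(−1)^(ℓ−1), product (−1)^125 = -1.
Via Zolotarev, sign(π_{116}) = (116|127) = -1.

-1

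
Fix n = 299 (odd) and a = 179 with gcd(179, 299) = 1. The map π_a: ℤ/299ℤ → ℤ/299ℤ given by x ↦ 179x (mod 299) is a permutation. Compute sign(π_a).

+1

Trace 100: π^k(100) = [100, 259, 16, 173, 170, 231, 87] for k=0..6.
The orbit structure of x ↦ 179x mod 299: 9 orbits of sizes [66, 66, 66, 66, 11, 11, 6, 6, 1].
Σ(ℓ_i−1) = 299−9 = 290; sign = (−1)^290 = +1.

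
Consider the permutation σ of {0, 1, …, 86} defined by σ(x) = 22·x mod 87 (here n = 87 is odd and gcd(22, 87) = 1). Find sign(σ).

Start at x=4: 4 → 1 → 22 → 49 → 34 → 52 → 13 → … (one orbit).
π_22 has 9 disjoint cycles with lengths [14, 14, 14, 14, 14, 14, 1, 1, 1] on {0,…,86}.
9 cycles on 87: each ℓ→(−1)^(ℓ−1), product (−1)^78 = +1.
(22|87)_J = +1 (Zolotarev's lemma cross-check).

+1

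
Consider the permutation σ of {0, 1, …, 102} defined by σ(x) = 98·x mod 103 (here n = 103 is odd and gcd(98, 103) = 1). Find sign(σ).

+1

Trace 83: π^k(83) = [83, 100, 15, 28, 66, 82, 2] for k=0..6.
Decompose π into cycles: lengths [51, 51, 1] (3 cycles, including the fixed point 0).
With 3 cycles on 103 points, sign = (−1)^{103−3} = +1.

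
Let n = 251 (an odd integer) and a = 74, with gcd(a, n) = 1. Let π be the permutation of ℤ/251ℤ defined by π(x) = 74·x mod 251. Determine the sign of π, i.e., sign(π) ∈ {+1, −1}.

+1

Trace 175: π^k(175) = [175, 149, 233, 174, 75, 28, 64] for k=0..6.
3 cycles of lengths [125, 125, 1].
sign(π) = (−1)^{n − #cycles} = (−1)^{251−3} = (−1)^248 = +1.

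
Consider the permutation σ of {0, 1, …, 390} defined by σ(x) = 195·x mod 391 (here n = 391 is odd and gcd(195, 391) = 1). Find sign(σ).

-1

Start at x=304: 304 → 239 → 76 → 353 → 19 → 186 → 298 → … (one orbit).
π_195 has 8 disjoint cycles with lengths [88, 88, 88, 88, 22, 8, 8, 1] on {0,…,390}.
8 cycles on 391: each ℓ→(−1)^(ℓ−1), product (−1)^383 = -1.
Check: (195/391) = -1 by Zolotarev.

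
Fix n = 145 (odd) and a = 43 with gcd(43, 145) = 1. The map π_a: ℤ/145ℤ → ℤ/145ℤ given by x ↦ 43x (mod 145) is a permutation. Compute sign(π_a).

Trace 108: π^k(108) = [108, 4, 27, 1, 43, 109, 47] for k=0..6.
Decompose π into cycles: lengths [28, 28, 28, 28, 28, 4, 1] (7 cycles, including the fixed point 0).
145 − 7 = 138 transpositions; sign(π) = (−1)^138 = +1.
(43|145)_J = +1 (Zolotarev's lemma cross-check).

+1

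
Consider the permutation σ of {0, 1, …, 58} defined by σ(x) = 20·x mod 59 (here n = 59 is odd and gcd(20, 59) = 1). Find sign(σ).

+1

Trace 21: π^k(21) = [21, 7, 22, 27, 9, 3, 1] for k=0..6.
Cycle lengths of π_20 on ℤ/59ℤ: [29, 29, 1]; 3 cycles in total.
59 − 3 = 56 transpositions; sign(π) = (−1)^56 = +1.
Via Zolotarev, sign(π_{20}) = (20|59) = +1.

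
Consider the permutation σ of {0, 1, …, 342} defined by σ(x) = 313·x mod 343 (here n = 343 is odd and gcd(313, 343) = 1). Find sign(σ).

Orbit of 50 under x↦313x: [50, 215, 67, 48, 275, 325, 197]… (length divides ord_343(313)).
Cycle type of π: 42×7 + 6×8 + 1; total 16 cycles.
sign(π) = (−1)^{n − #cycles} = (−1)^{343−16} = (−1)^327 = -1.

-1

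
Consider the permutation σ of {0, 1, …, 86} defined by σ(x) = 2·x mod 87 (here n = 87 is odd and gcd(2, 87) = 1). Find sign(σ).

+1

Start at x=68: 68 → 49 → 11 → 22 → 44 → 1 → 2 → … (one orbit).
π_2 has 5 disjoint cycles with lengths [28, 28, 28, 2, 1] on {0,…,86}.
Σ(ℓ_i−1) = 87−5 = 82; sign = (−1)^82 = +1.
The Jacobi symbol (2|87) = +1 (Zolotarev) agrees.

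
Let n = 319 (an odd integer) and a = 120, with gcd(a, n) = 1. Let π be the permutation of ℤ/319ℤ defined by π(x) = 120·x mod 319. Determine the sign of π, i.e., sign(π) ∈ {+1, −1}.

-1

Orbit of 199 under x↦120x: [199, 274, 23, 208, 78, 109, 1]… (length divides ord_319(120)).
The orbit structure of x ↦ 120x mod 319: 28 orbits of sizes [14, 14, 14, 14, 14, 14, 14, 14, 14, 14, 14, 14, 14, 14, 14, 14, 14, 14, 14, 14, 14, 14, 2, 2, 2, 2, 2, 1].
With 28 cycles on 319 points, sign = (−1)^{319−28} = -1.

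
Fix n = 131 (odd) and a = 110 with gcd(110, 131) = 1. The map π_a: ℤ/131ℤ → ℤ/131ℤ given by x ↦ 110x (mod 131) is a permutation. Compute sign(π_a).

Orbit of 116 under x↦110x: [116, 53, 66, 55, 24, 20, 104]… (length divides ord_131(110)).
2 cycles of lengths [130, 1].
131 − 2 = 129 transpositions; sign(π) = (−1)^129 = -1.

-1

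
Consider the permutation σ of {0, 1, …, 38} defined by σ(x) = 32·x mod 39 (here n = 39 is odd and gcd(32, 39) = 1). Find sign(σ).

Start at x=10: 10 → 8 → 22 → 2 → 25 → 20 → 16 → … (one orbit).
Decompose π into cycles: lengths [12, 12, 12, 2, 1] (5 cycles, including the fixed point 0).
With 5 cycles on 39 points, sign = (−1)^{39−5} = +1.

+1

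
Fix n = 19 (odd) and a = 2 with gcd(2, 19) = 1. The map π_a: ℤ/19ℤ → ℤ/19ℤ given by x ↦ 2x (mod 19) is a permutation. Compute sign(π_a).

Orbit of 12 under x↦2x: [12, 5, 10, 1, 2, 4, 8]… (length divides ord_19(2)).
Decompose π into cycles: lengths [18, 1] (2 cycles, including the fixed point 0).
2 cycles on 19: each ℓ→(−1)^(ℓ−1), product (−1)^17 = -1.

-1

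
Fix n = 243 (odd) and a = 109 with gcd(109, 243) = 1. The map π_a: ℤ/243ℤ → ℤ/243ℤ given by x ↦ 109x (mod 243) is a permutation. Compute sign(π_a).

Orbit of 109 under x↦109x: [109, 217, 82, 190, 55, 163, 28]… (length divides ord_243(109)).
63 cycles of lengths [9, 9, 9, 9, 9, 9, 9, 9, 9, 9, 9, 9, 9, 9, 9, 9, 9, 9, 3, 3, 3, 3, 3, 3, 3, 3, 3, 3, 3, 3, 3, 3, 3, 3, 3, 3, 1, 1, 1, 1, 1, 1, 1, 1, 1, 1, 1, 1, 1, 1, 1, 1, 1, 1, 1, 1, 1, 1, 1, 1, 1, 1, 1].
Σ(ℓ_i−1) = 243−63 = 180; sign = (−1)^180 = +1.
The Jacobi symbol (109|243) = +1 (Zolotarev) agrees.

+1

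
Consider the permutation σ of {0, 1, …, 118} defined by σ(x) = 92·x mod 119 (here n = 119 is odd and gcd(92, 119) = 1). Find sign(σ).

Orbit of 22 under x↦92x: [22, 1, 92, 15, 71, 106, 113]… (length divides ord_119(92)).
Cycle lengths of π_92 on ℤ/119ℤ: [16, 16, 16, 16, 16, 16, 16, 1, 1, 1, 1, 1, 1, 1]; 14 cycles in total.
119 − 14 = 105 transpositions; sign(π) = (−1)^105 = -1.

-1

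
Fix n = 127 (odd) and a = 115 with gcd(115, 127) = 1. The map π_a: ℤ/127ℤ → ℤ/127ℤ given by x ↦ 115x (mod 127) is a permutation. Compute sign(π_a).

+1

Orbit of 73 under x↦115x: [73, 13, 98, 94, 15, 74, 1]… (length divides ord_127(115)).
Cycle type of π: 63×2 + 1; total 3 cycles.
n − c = 127 − 3 = 124; sign = (−1)^124 = +1.
Check: (115/127) = +1 by Zolotarev.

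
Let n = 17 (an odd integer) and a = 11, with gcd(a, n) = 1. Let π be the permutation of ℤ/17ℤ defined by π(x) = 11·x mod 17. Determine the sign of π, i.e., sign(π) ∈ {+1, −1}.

-1

Orbit of 4 under x↦11x: [4, 10, 8, 3, 16, 6, 15]… (length divides ord_17(11)).
The orbit structure of x ↦ 11x mod 17: 2 orbits of sizes [16, 1].
n − c = 17 − 2 = 15; sign = (−1)^15 = -1.
Check: (11/17) = -1 by Zolotarev.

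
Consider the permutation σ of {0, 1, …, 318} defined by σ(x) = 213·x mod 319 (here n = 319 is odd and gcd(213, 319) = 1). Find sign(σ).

-1

Start at x=144: 144 → 48 → 16 → 218 → 179 → 166 → 268 → … (one orbit).
Decompose π into cycles: lengths [140, 140, 28, 5, 5, 1] (6 cycles, including the fixed point 0).
sign(π) = (−1)^{n − #cycles} = (−1)^{319−6} = (−1)^313 = -1.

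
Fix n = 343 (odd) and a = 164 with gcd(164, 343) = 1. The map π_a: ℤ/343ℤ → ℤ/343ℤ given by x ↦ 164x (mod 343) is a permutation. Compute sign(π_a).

-1

Trace 239: π^k(239) = [239, 94, 324, 314, 46, 341, 15] for k=0..6.
Cycle type of π: 294 + 42 + 6 + 1; total 4 cycles.
sign(π) = (−1)^{n − #cycles} = (−1)^{343−4} = (−1)^339 = -1.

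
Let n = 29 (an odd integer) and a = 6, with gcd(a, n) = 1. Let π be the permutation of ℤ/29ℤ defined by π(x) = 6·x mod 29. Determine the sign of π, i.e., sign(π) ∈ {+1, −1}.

+1

Orbit of 20 under x↦6x: [20, 4, 24, 28, 23, 22, 16]… (length divides ord_29(6)).
3 cycles of lengths [14, 14, 1].
n − c = 29 − 3 = 26; sign = (−1)^26 = +1.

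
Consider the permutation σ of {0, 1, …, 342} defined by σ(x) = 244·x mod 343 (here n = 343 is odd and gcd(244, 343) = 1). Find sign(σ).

Trace 295: π^k(295) = [295, 293, 148, 97, 1, 244, 197] for k=0..6.
Cycle type of π: 14×21 + 2×24 + 1; total 46 cycles.
343 − 46 = 297 transpositions; sign(π) = (−1)^297 = -1.
Check: (244/343) = -1 by Zolotarev.

-1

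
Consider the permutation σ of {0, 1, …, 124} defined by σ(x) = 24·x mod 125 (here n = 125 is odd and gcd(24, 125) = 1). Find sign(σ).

Trace 74: π^k(74) = [74, 26, 124, 101, 49, 51, 99] for k=0..6.
Cycle lengths of π_24 on ℤ/125ℤ: [10, 10, 10, 10, 10, 10, 10, 10, 10, 10, 2, 2, 2, 2, 2, 2, 2, 2, 2, 2, 2, 2, 1]; 23 cycles in total.
Σ(ℓ_i−1) = 125−23 = 102; sign = (−1)^102 = +1.

+1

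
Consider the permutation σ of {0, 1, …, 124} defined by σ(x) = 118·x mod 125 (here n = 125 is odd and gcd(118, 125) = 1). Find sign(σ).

Orbit of 1 under x↦118x: [1, 118, 49, 32, 26, 68, 24]… (length divides ord_125(118)).
12 cycles of lengths [20, 20, 20, 20, 20, 4, 4, 4, 4, 4, 4, 1].
With 12 cycles on 125 points, sign = (−1)^{125−12} = -1.
Via Zolotarev, sign(π_{118}) = (118|125) = -1.

-1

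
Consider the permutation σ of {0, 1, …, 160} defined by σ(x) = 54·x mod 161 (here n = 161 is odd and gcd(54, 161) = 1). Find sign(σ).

-1

Orbit of 2 under x↦54x: [2, 108, 36, 12, 4, 55, 72]… (length divides ord_161(54)).
Decompose π into cycles: lengths [66, 66, 11, 11, 6, 1] (6 cycles, including the fixed point 0).
sign(π) = (−1)^{n − #cycles} = (−1)^{161−6} = (−1)^155 = -1.
(54|161)_J = -1 (Zolotarev's lemma cross-check).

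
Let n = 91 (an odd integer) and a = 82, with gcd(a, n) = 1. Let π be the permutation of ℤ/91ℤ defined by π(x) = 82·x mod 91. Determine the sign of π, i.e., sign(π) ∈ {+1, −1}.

-1

Trace 81: π^k(81) = [81, 90, 9, 10, 1, 82] for k=0..5.
Cycle type of π: 6×15 + 1; total 16 cycles.
16 cycles on 91: each ℓ→(−1)^(ℓ−1), product (−1)^75 = -1.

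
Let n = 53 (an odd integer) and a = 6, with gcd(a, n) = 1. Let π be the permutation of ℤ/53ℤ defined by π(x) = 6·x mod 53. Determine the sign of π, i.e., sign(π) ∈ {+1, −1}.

Start at x=49: 49 → 29 → 15 → 37 → 10 → 7 → 42 → … (one orbit).
Cycle lengths of π_6 on ℤ/53ℤ: [26, 26, 1]; 3 cycles in total.
With 3 cycles on 53 points, sign = (−1)^{53−3} = +1.

+1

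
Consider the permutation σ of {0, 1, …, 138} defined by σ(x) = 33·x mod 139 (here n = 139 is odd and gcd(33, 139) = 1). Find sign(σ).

-1

Orbit of 95 under x↦33x: [95, 77, 39, 36, 76, 6, 59]… (length divides ord_139(33)).
π_33 has 4 disjoint cycles with lengths [46, 46, 46, 1] on {0,…,138}.
139 − 4 = 135 transpositions; sign(π) = (−1)^135 = -1.
The Jacobi symbol (33|139) = -1 (Zolotarev) agrees.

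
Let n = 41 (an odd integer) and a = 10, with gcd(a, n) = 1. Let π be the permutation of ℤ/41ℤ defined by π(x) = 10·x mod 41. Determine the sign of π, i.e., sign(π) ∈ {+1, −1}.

+1

Start at x=37: 37 → 1 → 10 → 18 → 16 → 37 (one orbit).
Decompose π into cycles: lengths [5, 5, 5, 5, 5, 5, 5, 5, 1] (9 cycles, including the fixed point 0).
41 − 9 = 32 transpositions; sign(π) = (−1)^32 = +1.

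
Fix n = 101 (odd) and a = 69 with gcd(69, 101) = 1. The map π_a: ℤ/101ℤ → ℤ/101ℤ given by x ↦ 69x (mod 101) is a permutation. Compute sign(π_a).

-1

Trace 100: π^k(100) = [100, 32, 87, 44, 6, 10, 84] for k=0..6.
Cycle lengths of π_69 on ℤ/101ℤ: [20, 20, 20, 20, 20, 1]; 6 cycles in total.
101 − 6 = 95 transpositions; sign(π) = (−1)^95 = -1.
(69|101)_J = -1 (Zolotarev's lemma cross-check).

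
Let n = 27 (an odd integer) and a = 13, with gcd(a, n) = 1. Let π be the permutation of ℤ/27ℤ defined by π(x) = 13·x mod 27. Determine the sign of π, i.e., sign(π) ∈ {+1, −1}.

+1

Orbit of 22 under x↦13x: [22, 16, 19, 4, 25, 1, 13]… (length divides ord_27(13)).
π_13 has 7 disjoint cycles with lengths [9, 9, 3, 3, 1, 1, 1] on {0,…,26}.
27 − 7 = 20 transpositions; sign(π) = (−1)^20 = +1.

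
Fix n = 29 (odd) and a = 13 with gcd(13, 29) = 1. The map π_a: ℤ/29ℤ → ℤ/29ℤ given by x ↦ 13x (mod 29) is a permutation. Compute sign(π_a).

Orbit of 7 under x↦13x: [7, 4, 23, 9, 1, 13, 24]… (length divides ord_29(13)).
π_13 has 3 disjoint cycles with lengths [14, 14, 1] on {0,…,28}.
With 3 cycles on 29 points, sign = (−1)^{29−3} = +1.

+1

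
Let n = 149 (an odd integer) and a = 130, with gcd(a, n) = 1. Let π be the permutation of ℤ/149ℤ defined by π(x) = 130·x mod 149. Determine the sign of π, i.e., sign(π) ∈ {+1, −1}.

Trace 86: π^k(86) = [86, 5, 54, 17, 124, 28, 64] for k=0..6.
3 cycles of lengths [74, 74, 1].
n − c = 149 − 3 = 146; sign = (−1)^146 = +1.

+1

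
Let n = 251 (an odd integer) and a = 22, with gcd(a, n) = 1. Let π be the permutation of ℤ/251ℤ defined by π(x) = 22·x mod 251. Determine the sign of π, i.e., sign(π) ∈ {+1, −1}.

Start at x=147: 147 → 222 → 115 → 20 → 189 → 142 → 112 → … (one orbit).
Cycle lengths of π_22 on ℤ/251ℤ: [125, 125, 1]; 3 cycles in total.
sign(π) = (−1)^{n − #cycles} = (−1)^{251−3} = (−1)^248 = +1.

+1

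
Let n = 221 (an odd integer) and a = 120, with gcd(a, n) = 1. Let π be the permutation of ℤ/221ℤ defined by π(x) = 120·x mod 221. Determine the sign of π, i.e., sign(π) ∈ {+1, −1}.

Trace 1: π^k(1) = [1, 120, 35] for k=0..2.
Cycle lengths of π_120 on ℤ/221ℤ: [3, 3, 3, 3, 3, 3, 3, 3, 3, 3, 3, 3, 3, 3, 3, 3, 3, 3, 3, 3, 3, 3, 3, 3, 3, 3, 3, 3, 3, 3, 3, 3, 3, 3, 3, 3, 3, 3, 3, 3, 3, 3, 3, 3, 3, 3, 3, 3, 3, 3, 3, 3, 3, 3, 3, 3, 3, 3, 3, 3, 3, 3, 3, 3, 3, 3, 3, 3, 1, 1, 1, 1, 1, 1, 1, 1, 1, 1, 1, 1, 1, 1, 1, 1, 1]; 85 cycles in total.
With 85 cycles on 221 points, sign = (−1)^{221−85} = +1.
Zolotarev: (120|221) = +1, matching the cycle-count sign.

+1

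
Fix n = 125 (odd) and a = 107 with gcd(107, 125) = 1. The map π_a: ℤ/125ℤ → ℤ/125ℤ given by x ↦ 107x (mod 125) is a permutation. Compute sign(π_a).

Trace 68: π^k(68) = [68, 26, 32, 49, 118, 1, 107] for k=0..6.
Decompose π into cycles: lengths [20, 20, 20, 20, 20, 4, 4, 4, 4, 4, 4, 1] (12 cycles, including the fixed point 0).
sign(π) = (−1)^{n − #cycles} = (−1)^{125−12} = (−1)^113 = -1.

-1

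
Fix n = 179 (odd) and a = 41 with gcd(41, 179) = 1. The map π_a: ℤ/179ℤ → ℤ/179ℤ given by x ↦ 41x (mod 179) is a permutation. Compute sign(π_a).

Start at x=53: 53 → 25 → 130 → 139 → 150 → 64 → 118 → … (one orbit).
Cycle lengths of π_41 on ℤ/179ℤ: [178, 1]; 2 cycles in total.
sign(π) = (−1)^{n − #cycles} = (−1)^{179−2} = (−1)^177 = -1.
Via Zolotarev, sign(π_{41}) = (41|179) = -1.

-1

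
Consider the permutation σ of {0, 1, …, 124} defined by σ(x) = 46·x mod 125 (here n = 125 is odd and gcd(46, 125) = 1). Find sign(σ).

Trace 31: π^k(31) = [31, 51, 96, 41, 11, 6, 26] for k=0..6.
Cycle type of π: 25×4 + 5×4 + 1×5; total 13 cycles.
sign(π) = (−1)^{n − #cycles} = (−1)^{125−13} = (−1)^112 = +1.
The Jacobi symbol (46|125) = +1 (Zolotarev) agrees.

+1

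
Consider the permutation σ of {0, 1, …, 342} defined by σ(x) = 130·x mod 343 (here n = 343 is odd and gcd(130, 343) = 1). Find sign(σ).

+1

Orbit of 186 under x↦130x: [186, 170, 148, 32, 44, 232, 319]… (length divides ord_343(130)).
Decompose π into cycles: lengths [147, 147, 21, 21, 3, 3, 1] (7 cycles, including the fixed point 0).
343 − 7 = 336 transpositions; sign(π) = (−1)^336 = +1.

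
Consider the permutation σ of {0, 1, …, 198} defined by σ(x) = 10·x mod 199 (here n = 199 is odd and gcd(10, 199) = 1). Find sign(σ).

Start at x=56: 56 → 162 → 28 → 81 → 14 → 140 → 7 → … (one orbit).
Decompose π into cycles: lengths [99, 99, 1] (3 cycles, including the fixed point 0).
3 cycles on 199: each ℓ→(−1)^(ℓ−1), product (−1)^196 = +1.

+1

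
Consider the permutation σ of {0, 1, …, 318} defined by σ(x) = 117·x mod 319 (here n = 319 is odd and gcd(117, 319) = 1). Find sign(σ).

Orbit of 59 under x↦117x: [59, 204, 262, 30, 1, 117, 291]… (length divides ord_319(117)).
Decompose π into cycles: lengths [10, 10, 10, 10, 10, 10, 10, 10, 10, 10, 10, 10, 10, 10, 10, 10, 10, 10, 10, 10, 10, 10, 10, 10, 10, 10, 10, 10, 10, 1, 1, 1, 1, 1, 1, 1, 1, 1, 1, 1, 1, 1, 1, 1, 1, 1, 1, 1, 1, 1, 1, 1, 1, 1, 1, 1, 1, 1] (58 cycles, including the fixed point 0).
319 − 58 = 261 transpositions; sign(π) = (−1)^261 = -1.
(117|319)_J = -1 (Zolotarev's lemma cross-check).

-1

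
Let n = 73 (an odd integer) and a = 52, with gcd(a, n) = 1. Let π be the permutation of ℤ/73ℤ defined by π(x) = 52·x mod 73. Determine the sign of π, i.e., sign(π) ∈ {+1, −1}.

Start at x=10: 10 → 9 → 30 → 27 → 17 → 8 → 51 → … (one orbit).
4 cycles of lengths [24, 24, 24, 1].
n − c = 73 − 4 = 69; sign = (−1)^69 = -1.

-1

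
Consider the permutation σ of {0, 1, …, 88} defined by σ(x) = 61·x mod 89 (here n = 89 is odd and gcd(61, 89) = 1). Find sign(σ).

-1

Trace 6: π^k(6) = [6, 10, 76, 8, 43, 42, 70] for k=0..6.
The orbit structure of x ↦ 61x mod 89: 2 orbits of sizes [88, 1].
2 cycles on 89: each ℓ→(−1)^(ℓ−1), product (−1)^87 = -1.
Check: (61/89) = -1 by Zolotarev.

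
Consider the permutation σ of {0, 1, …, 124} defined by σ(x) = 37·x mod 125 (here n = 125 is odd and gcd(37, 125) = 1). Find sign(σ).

Orbit of 117 under x↦37x: [117, 79, 48, 26, 87, 94, 103]… (length divides ord_125(37)).
Cycle lengths of π_37 on ℤ/125ℤ: [100, 20, 4, 1]; 4 cycles in total.
n − c = 125 − 4 = 121; sign = (−1)^121 = -1.
The Jacobi symbol (37|125) = -1 (Zolotarev) agrees.

-1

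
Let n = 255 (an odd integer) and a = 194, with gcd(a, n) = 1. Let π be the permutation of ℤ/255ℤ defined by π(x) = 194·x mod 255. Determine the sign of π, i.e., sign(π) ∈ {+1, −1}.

+1

Orbit of 74 under x↦194x: [74, 76, 209, 1, 194, 151, 224]… (length divides ord_255(194)).
Cycle type of π: 16×15 + 2×7 + 1; total 23 cycles.
Σ(ℓ_i−1) = 255−23 = 232; sign = (−1)^232 = +1.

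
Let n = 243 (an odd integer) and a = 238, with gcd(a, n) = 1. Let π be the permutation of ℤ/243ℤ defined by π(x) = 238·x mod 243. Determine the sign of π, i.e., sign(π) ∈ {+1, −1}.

+1

Start at x=127: 127 → 94 → 16 → 163 → 157 → 187 → 37 → … (one orbit).
Decompose π into cycles: lengths [81, 81, 27, 27, 9, 9, 3, 3, 1, 1, 1] (11 cycles, including the fixed point 0).
n − c = 243 − 11 = 232; sign = (−1)^232 = +1.
Zolotarev: (238|243) = +1, matching the cycle-count sign.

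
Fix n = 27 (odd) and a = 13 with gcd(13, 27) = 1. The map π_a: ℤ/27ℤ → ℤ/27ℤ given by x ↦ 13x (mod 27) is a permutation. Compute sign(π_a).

Start at x=16: 16 → 19 → 4 → 25 → 1 → 13 → 7 → … (one orbit).
7 cycles of lengths [9, 9, 3, 3, 1, 1, 1].
Σ(ℓ_i−1) = 27−7 = 20; sign = (−1)^20 = +1.
Zolotarev: (13|27) = +1, matching the cycle-count sign.

+1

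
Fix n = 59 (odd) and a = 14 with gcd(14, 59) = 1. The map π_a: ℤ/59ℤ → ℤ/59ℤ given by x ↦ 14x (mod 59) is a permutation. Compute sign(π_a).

-1

Start at x=13: 13 → 5 → 11 → 36 → 32 → 35 → 18 → … (one orbit).
Cycle type of π: 58 + 1; total 2 cycles.
Σ(ℓ_i−1) = 59−2 = 57; sign = (−1)^57 = -1.
The Jacobi symbol (14|59) = -1 (Zolotarev) agrees.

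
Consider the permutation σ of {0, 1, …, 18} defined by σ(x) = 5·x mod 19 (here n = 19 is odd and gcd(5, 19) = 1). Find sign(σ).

+1

Start at x=9: 9 → 7 → 16 → 4 → 1 → 5 → 6 → … (one orbit).
3 cycles of lengths [9, 9, 1].
n − c = 19 − 3 = 16; sign = (−1)^16 = +1.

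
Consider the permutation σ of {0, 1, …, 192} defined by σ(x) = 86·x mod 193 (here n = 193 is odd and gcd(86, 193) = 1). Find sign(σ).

+1

Orbit of 101 under x↦86x: [101, 1, 86, 62, 121, 177, 168]… (length divides ord_193(86)).
π_86 has 3 disjoint cycles with lengths [96, 96, 1] on {0,…,192}.
3 cycles on 193: each ℓ→(−1)^(ℓ−1), product (−1)^190 = +1.
The Jacobi symbol (86|193) = +1 (Zolotarev) agrees.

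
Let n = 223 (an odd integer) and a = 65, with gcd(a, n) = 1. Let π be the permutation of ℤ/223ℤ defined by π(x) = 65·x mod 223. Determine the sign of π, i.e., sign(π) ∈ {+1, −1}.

Trace 73: π^k(73) = [73, 62, 16, 148, 31, 8, 74] for k=0..6.
3 cycles of lengths [111, 111, 1].
sign(π) = (−1)^{n − #cycles} = (−1)^{223−3} = (−1)^220 = +1.

+1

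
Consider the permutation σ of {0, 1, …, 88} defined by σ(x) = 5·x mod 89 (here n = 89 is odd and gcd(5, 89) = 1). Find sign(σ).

+1

Start at x=18: 18 → 1 → 5 → 25 → 36 → 2 → 10 → … (one orbit).
Decompose π into cycles: lengths [44, 44, 1] (3 cycles, including the fixed point 0).
89 − 3 = 86 transpositions; sign(π) = (−1)^86 = +1.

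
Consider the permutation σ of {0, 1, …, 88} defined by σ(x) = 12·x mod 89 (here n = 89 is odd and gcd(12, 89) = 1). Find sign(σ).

Start at x=12: 12 → 55 → 37 → 88 → 77 → 34 → 52 → … (one orbit).
12 cycles of lengths [8, 8, 8, 8, 8, 8, 8, 8, 8, 8, 8, 1].
Σ(ℓ_i−1) = 89−12 = 77; sign = (−1)^77 = -1.

-1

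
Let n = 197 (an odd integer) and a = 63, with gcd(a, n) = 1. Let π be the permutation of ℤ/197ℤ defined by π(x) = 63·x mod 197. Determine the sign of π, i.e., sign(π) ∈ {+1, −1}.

+1

Trace 42: π^k(42) = [42, 85, 36, 101, 59, 171, 135] for k=0..6.
π_63 has 5 disjoint cycles with lengths [49, 49, 49, 49, 1] on {0,…,196}.
197 − 5 = 192 transpositions; sign(π) = (−1)^192 = +1.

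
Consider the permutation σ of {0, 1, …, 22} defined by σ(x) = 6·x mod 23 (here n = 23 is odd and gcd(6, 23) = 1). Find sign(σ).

Orbit of 4 under x↦6x: [4, 1, 6, 13, 9, 8, 2]… (length divides ord_23(6)).
Cycle lengths of π_6 on ℤ/23ℤ: [11, 11, 1]; 3 cycles in total.
n − c = 23 − 3 = 20; sign = (−1)^20 = +1.

+1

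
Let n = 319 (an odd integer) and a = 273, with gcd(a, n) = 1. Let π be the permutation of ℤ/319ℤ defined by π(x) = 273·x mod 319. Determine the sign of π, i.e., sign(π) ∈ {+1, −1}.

Orbit of 278 under x↦273x: [278, 291, 12, 86, 191, 146, 302]… (length divides ord_319(273)).
Decompose π into cycles: lengths [20, 20, 20, 20, 20, 20, 20, 20, 20, 20, 20, 20, 20, 20, 5, 5, 4, 4, 4, 4, 4, 4, 4, 1] (24 cycles, including the fixed point 0).
24 cycles on 319: each ℓ→(−1)^(ℓ−1), product (−1)^295 = -1.
Check: (273/319) = -1 by Zolotarev.

-1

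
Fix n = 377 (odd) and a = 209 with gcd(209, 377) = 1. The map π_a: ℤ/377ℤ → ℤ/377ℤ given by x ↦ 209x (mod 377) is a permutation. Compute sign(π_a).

+1

Orbit of 92 under x↦209x: [92, 1, 209, 326, 274, 339, 352]… (length divides ord_377(209)).
Decompose π into cycles: lengths [14, 14, 14, 14, 14, 14, 14, 14, 14, 14, 14, 14, 14, 14, 14, 14, 14, 14, 14, 14, 14, 14, 14, 14, 14, 14, 1, 1, 1, 1, 1, 1, 1, 1, 1, 1, 1, 1, 1] (39 cycles, including the fixed point 0).
377 − 39 = 338 transpositions; sign(π) = (−1)^338 = +1.
Check: (209/377) = +1 by Zolotarev.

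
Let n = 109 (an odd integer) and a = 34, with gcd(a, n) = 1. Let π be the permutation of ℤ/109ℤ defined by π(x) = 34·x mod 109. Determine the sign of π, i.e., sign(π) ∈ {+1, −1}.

+1

Start at x=66: 66 → 64 → 105 → 82 → 63 → 71 → 16 → … (one orbit).
Cycle lengths of π_34 on ℤ/109ℤ: [18, 18, 18, 18, 18, 18, 1]; 7 cycles in total.
Σ(ℓ_i−1) = 109−7 = 102; sign = (−1)^102 = +1.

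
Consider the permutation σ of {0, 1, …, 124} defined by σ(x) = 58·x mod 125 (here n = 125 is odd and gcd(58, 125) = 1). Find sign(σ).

Start at x=7: 7 → 31 → 48 → 34 → 97 → 1 → 58 → … (one orbit).
Cycle lengths of π_58 on ℤ/125ℤ: [100, 20, 4, 1]; 4 cycles in total.
4 cycles on 125: each ℓ→(−1)^(ℓ−1), product (−1)^121 = -1.
Zolotarev: (58|125) = -1, matching the cycle-count sign.

-1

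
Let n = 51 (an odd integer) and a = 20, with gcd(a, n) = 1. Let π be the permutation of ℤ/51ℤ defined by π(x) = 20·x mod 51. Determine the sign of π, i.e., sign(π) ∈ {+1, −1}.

Start at x=29: 29 → 19 → 23 → 1 → 20 → 43 → 44 → … (one orbit).
5 cycles of lengths [16, 16, 16, 2, 1].
With 5 cycles on 51 points, sign = (−1)^{51−5} = +1.
Check: (20/51) = +1 by Zolotarev.

+1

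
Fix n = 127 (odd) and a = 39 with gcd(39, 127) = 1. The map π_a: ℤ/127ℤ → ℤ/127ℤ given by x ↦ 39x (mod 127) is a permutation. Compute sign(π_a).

Orbit of 15 under x↦39x: [15, 77, 82, 23, 8, 58, 103]… (length divides ord_127(39)).
The orbit structure of x ↦ 39x mod 127: 2 orbits of sizes [126, 1].
n − c = 127 − 2 = 125; sign = (−1)^125 = -1.

-1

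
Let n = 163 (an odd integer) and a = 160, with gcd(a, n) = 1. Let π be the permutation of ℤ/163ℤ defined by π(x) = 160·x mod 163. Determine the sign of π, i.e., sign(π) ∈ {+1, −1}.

+1

Trace 156: π^k(156) = [156, 21, 100, 26, 85, 71, 113] for k=0..6.
The orbit structure of x ↦ 160x mod 163: 3 orbits of sizes [81, 81, 1].
3 cycles on 163: each ℓ→(−1)^(ℓ−1), product (−1)^160 = +1.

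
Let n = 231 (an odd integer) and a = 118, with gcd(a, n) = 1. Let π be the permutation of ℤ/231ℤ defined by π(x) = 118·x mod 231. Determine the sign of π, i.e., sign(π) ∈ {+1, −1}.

+1

Orbit of 118 under x↦118x: [118, 64, 160, 169, 76, 190, 13]… (length divides ord_231(118)).
33 cycles of lengths [10, 10, 10, 10, 10, 10, 10, 10, 10, 10, 10, 10, 10, 10, 10, 10, 10, 10, 10, 10, 10, 2, 2, 2, 2, 2, 2, 2, 2, 2, 1, 1, 1].
231 − 33 = 198 transpositions; sign(π) = (−1)^198 = +1.
Via Zolotarev, sign(π_{118}) = (118|231) = +1.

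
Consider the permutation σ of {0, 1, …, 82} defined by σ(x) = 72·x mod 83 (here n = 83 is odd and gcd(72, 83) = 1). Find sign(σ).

Start at x=29: 29 → 13 → 23 → 79 → 44 → 14 → 12 → … (one orbit).
Cycle lengths of π_72 on ℤ/83ℤ: [82, 1]; 2 cycles in total.
sign(π) = (−1)^{n − #cycles} = (−1)^{83−2} = (−1)^81 = -1.

-1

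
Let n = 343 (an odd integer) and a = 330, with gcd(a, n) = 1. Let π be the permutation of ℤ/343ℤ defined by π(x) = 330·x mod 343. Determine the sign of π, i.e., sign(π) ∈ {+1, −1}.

Trace 29: π^k(29) = [29, 309, 99, 85, 267, 302, 190] for k=0..6.
Decompose π into cycles: lengths [49, 49, 49, 49, 49, 49, 7, 7, 7, 7, 7, 7, 1, 1, 1, 1, 1, 1, 1] (19 cycles, including the fixed point 0).
With 19 cycles on 343 points, sign = (−1)^{343−19} = +1.
Zolotarev: (330|343) = +1, matching the cycle-count sign.

+1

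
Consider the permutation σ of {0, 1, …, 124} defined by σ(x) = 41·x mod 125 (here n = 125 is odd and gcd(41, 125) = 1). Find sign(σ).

+1

Orbit of 121 under x↦41x: [121, 86, 26, 66, 81, 71, 36]… (length divides ord_125(41)).
The orbit structure of x ↦ 41x mod 125: 13 orbits of sizes [25, 25, 25, 25, 5, 5, 5, 5, 1, 1, 1, 1, 1].
With 13 cycles on 125 points, sign = (−1)^{125−13} = +1.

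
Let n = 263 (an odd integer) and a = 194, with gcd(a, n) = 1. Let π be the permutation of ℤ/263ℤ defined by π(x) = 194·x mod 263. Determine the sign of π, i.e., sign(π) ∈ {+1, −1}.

Orbit of 106 under x↦194x: [106, 50, 232, 35, 215, 156, 19]… (length divides ord_263(194)).
Cycle lengths of π_194 on ℤ/263ℤ: [262, 1]; 2 cycles in total.
With 2 cycles on 263 points, sign = (−1)^{263−2} = -1.

-1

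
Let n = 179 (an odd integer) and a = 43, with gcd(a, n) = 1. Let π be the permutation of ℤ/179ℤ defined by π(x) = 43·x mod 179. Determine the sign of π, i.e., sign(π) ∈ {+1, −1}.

+1

Start at x=106: 106 → 83 → 168 → 64 → 67 → 17 → 15 → … (one orbit).
3 cycles of lengths [89, 89, 1].
sign(π) = (−1)^{n − #cycles} = (−1)^{179−3} = (−1)^176 = +1.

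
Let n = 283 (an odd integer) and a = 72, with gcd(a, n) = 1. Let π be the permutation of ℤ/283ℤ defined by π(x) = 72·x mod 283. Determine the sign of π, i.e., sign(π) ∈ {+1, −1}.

Trace 38: π^k(38) = [38, 189, 24, 30, 179, 153, 262] for k=0..6.
The orbit structure of x ↦ 72x mod 283: 2 orbits of sizes [282, 1].
2 cycles on 283: each ℓ→(−1)^(ℓ−1), product (−1)^281 = -1.

-1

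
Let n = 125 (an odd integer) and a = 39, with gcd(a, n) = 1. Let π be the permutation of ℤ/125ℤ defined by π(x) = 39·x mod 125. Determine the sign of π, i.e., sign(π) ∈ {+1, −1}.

+1

Orbit of 76 under x↦39x: [76, 89, 96, 119, 16, 124, 86]… (length divides ord_125(39)).
π_39 has 7 disjoint cycles with lengths [50, 50, 10, 10, 2, 2, 1] on {0,…,124}.
n − c = 125 − 7 = 118; sign = (−1)^118 = +1.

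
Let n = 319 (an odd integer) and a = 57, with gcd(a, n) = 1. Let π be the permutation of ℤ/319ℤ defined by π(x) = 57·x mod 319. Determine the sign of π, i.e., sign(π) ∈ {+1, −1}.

-1

Start at x=260: 260 → 146 → 28 → 1 → 57 → 59 → 173 → … (one orbit).
Cycle lengths of π_57 on ℤ/319ℤ: [10, 10, 10, 10, 10, 10, 10, 10, 10, 10, 10, 10, 10, 10, 10, 10, 10, 10, 10, 10, 10, 10, 10, 10, 10, 10, 10, 10, 10, 2, 2, 2, 2, 2, 2, 2, 2, 2, 2, 2, 2, 2, 2, 1]; 44 cycles in total.
44 cycles on 319: each ℓ→(−1)^(ℓ−1), product (−1)^275 = -1.
Zolotarev: (57|319) = -1, matching the cycle-count sign.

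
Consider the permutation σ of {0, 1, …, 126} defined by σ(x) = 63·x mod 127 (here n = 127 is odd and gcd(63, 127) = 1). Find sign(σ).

Orbit of 64 under x↦63x: [64, 95, 16, 119, 4, 125, 1]… (length divides ord_127(63)).
Cycle lengths of π_63 on ℤ/127ℤ: [14, 14, 14, 14, 14, 14, 14, 14, 14, 1]; 10 cycles in total.
10 cycles on 127: each ℓ→(−1)^(ℓ−1), product (−1)^117 = -1.
Zolotarev: (63|127) = -1, matching the cycle-count sign.

-1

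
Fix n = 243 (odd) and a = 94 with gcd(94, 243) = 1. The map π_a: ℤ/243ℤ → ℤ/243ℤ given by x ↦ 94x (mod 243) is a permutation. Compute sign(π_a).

+1

Orbit of 178 under x↦94x: [178, 208, 112, 79, 136, 148, 61]… (length divides ord_243(94)).
Cycle type of π: 81×2 + 27×2 + 9×2 + 3×2 + 1×3; total 11 cycles.
sign(π) = (−1)^{n − #cycles} = (−1)^{243−11} = (−1)^232 = +1.
Via Zolotarev, sign(π_{94}) = (94|243) = +1.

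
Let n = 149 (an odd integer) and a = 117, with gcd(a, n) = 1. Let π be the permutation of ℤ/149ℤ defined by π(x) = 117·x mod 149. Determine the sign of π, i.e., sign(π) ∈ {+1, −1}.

-1

Orbit of 19 under x↦117x: [19, 137, 86, 79, 5, 138, 54]… (length divides ord_149(117)).
Cycle lengths of π_117 on ℤ/149ℤ: [148, 1]; 2 cycles in total.
149 − 2 = 147 transpositions; sign(π) = (−1)^147 = -1.
(117|149)_J = -1 (Zolotarev's lemma cross-check).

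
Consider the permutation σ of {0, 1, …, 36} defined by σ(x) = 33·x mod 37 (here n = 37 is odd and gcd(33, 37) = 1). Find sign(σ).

+1

Orbit of 10 under x↦33x: [10, 34, 12, 26, 7, 9, 1]… (length divides ord_37(33)).
The orbit structure of x ↦ 33x mod 37: 5 orbits of sizes [9, 9, 9, 9, 1].
Σ(ℓ_i−1) = 37−5 = 32; sign = (−1)^32 = +1.
The Jacobi symbol (33|37) = +1 (Zolotarev) agrees.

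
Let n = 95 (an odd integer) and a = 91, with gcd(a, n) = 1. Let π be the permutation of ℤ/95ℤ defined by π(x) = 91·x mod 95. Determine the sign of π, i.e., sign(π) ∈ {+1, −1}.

-1

Trace 31: π^k(31) = [31, 66, 21, 11, 51, 81, 56] for k=0..6.
π_91 has 10 disjoint cycles with lengths [18, 18, 18, 18, 18, 1, 1, 1, 1, 1] on {0,…,94}.
95 − 10 = 85 transpositions; sign(π) = (−1)^85 = -1.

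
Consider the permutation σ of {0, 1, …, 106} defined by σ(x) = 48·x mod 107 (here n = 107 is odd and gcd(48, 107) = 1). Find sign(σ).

+1

Trace 25: π^k(25) = [25, 23, 34, 27, 12, 41, 42] for k=0..6.
π_48 has 3 disjoint cycles with lengths [53, 53, 1] on {0,…,106}.
3 cycles on 107: each ℓ→(−1)^(ℓ−1), product (−1)^104 = +1.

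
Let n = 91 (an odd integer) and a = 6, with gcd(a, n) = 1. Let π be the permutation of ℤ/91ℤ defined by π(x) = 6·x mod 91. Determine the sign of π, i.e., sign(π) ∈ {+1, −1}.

Start at x=6: 6 → 36 → 34 → 22 → 41 → 64 → 20 → … (one orbit).
The orbit structure of x ↦ 6x mod 91: 11 orbits of sizes [12, 12, 12, 12, 12, 12, 12, 2, 2, 2, 1].
11 cycles on 91: each ℓ→(−1)^(ℓ−1), product (−1)^80 = +1.
The Jacobi symbol (6|91) = +1 (Zolotarev) agrees.

+1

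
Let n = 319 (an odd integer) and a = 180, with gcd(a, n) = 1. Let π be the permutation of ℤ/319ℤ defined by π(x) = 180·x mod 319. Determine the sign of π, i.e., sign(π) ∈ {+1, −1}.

+1

Start at x=53: 53 → 289 → 23 → 312 → 16 → 9 → 25 → … (one orbit).
Cycle type of π: 70×4 + 14×2 + 5×2 + 1; total 9 cycles.
sign(π) = (−1)^{n − #cycles} = (−1)^{319−9} = (−1)^310 = +1.
(180|319)_J = +1 (Zolotarev's lemma cross-check).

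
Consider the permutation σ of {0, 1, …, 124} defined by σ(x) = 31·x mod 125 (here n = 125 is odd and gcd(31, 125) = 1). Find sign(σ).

Orbit of 116 under x↦31x: [116, 96, 101, 6, 61, 16, 121]… (length divides ord_125(31)).
The orbit structure of x ↦ 31x mod 125: 13 orbits of sizes [25, 25, 25, 25, 5, 5, 5, 5, 1, 1, 1, 1, 1].
sign(π) = (−1)^{n − #cycles} = (−1)^{125−13} = (−1)^112 = +1.

+1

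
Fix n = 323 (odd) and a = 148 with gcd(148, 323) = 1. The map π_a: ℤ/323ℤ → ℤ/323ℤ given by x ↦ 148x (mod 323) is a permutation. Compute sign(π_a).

Orbit of 227 under x↦148x: [227, 4, 269, 83, 10, 188, 46]… (length divides ord_323(148)).
Cycle lengths of π_148 on ℤ/323ℤ: [144, 144, 18, 16, 1]; 5 cycles in total.
Σ(ℓ_i−1) = 323−5 = 318; sign = (−1)^318 = +1.
Via Zolotarev, sign(π_{148}) = (148|323) = +1.

+1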